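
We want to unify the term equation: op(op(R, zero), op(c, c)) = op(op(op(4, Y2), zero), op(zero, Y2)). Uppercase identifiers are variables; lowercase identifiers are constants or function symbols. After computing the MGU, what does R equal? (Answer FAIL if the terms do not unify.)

FAIL

Decompose op/2: op(R, zero) = op(op(4, Y2), zero),  op(c, c) = op(zero, Y2).
Decompose op/2: R = op(4, Y2),  zero = zero.
Bind R := op(4, Y2); no other remaining equation mentions R.
Delete trivial equation zero = zero.
Decompose op/2: c = zero,  c = Y2.
Clash: constants c and zero differ; no unifier exists.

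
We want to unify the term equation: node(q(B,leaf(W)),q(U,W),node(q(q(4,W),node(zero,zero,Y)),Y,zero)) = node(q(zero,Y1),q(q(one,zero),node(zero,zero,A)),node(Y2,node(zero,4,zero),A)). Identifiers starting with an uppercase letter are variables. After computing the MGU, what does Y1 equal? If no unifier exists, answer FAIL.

Decompose node/3: q(B,leaf(W)) = q(zero,Y1),  q(U,W) = q(q(one,zero),node(zero,zero,A)),  node(q(q(4,W),node(zero,zero,Y)),Y,zero) = node(Y2,node(zero,4,zero),A).
Decompose q/2: B = zero,  leaf(W) = Y1.
Bind B := zero; no other remaining equation mentions B.
Bind Y1 := leaf(W); no other remaining equation mentions Y1.
Decompose q/2: U = q(one,zero),  W = node(zero,zero,A).
Bind U := q(one,zero); no other remaining equation mentions U.
Bind W := node(zero,zero,A); substituting into the remaining equation gives: node(q(q(4,node(zero,zero,A)),node(zero,zero,Y)),Y,zero) = node(Y2,node(zero,4,zero),A). Substituting into the earlier binding gives Y1 := leaf(node(zero,zero,A)).
Decompose node/3: q(q(4,node(zero,zero,A)),node(zero,zero,Y)) = Y2,  Y = node(zero,4,zero),  zero = A.
Bind Y2 := q(q(4,node(zero,zero,A)),node(zero,zero,Y)); no other remaining equation mentions Y2.
Bind Y := node(zero,4,zero); no other remaining equation mentions Y. Substituting into the earlier binding gives Y2 := q(q(4,node(zero,zero,A)),node(zero,zero,node(zero,4,zero))).
Bind A := zero. Substituting into the earlier bindings gives Y1 := leaf(node(zero,zero,zero)), W := node(zero,zero,zero), Y2 := q(q(4,node(zero,zero,zero)),node(zero,zero,node(zero,4,zero))).
MGU = { B -> zero, Y1 -> leaf(node(zero,zero,zero)), U -> q(one,zero), W -> node(zero,zero,zero), Y2 -> q(q(4,node(zero,zero,zero)),node(zero,zero,node(zero,4,zero))), Y -> node(zero,4,zero), A -> zero }, so Y1 -> leaf(node(zero,zero,zero)).

leaf(node(zero,zero,zero))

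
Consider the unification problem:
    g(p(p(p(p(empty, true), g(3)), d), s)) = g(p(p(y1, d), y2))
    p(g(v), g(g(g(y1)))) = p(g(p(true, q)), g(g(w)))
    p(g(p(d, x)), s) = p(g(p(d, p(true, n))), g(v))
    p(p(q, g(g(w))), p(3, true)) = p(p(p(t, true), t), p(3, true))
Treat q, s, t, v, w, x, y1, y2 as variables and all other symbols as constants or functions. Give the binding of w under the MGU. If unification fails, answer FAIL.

Decompose g/1: p(p(p(p(empty, true), g(3)), d), s) = p(p(y1, d), y2).
Decompose p/2: p(p(p(empty, true), g(3)), d) = p(y1, d),  s = y2.
Decompose p/2: p(p(empty, true), g(3)) = y1,  d = d.
Bind y1 := p(p(empty, true), g(3)); substituting into the one remaining equation that mentions y1 gives: p(g(v), g(g(g(p(p(empty, true), g(3)))))) = p(g(p(true, q)), g(g(w))).
Delete trivial equation d = d.
Bind s := y2; substituting into the one remaining equation that mentions s gives: p(g(p(d, x)), y2) = p(g(p(d, p(true, n))), g(v)).
Decompose p/2: g(v) = g(p(true, q)),  g(g(g(p(p(empty, true), g(3))))) = g(g(w)).
Decompose g/1: v = p(true, q).
Bind v := p(true, q); substituting into the one remaining equation that mentions v gives: p(g(p(d, x)), y2) = p(g(p(d, p(true, n))), g(p(true, q))).
Decompose g/1: g(g(p(p(empty, true), g(3)))) = g(w).
Decompose g/1: g(p(p(empty, true), g(3))) = w.
Bind w := g(p(p(empty, true), g(3))); substituting into the one remaining equation that mentions w gives: p(p(q, g(g(g(p(p(empty, true), g(3)))))), p(3, true)) = p(p(p(t, true), t), p(3, true)).
Decompose p/2: g(p(d, x)) = g(p(d, p(true, n))),  y2 = g(p(true, q)).
Decompose g/1: p(d, x) = p(d, p(true, n)).
Decompose p/2: d = d,  x = p(true, n).
Delete trivial equation d = d.
Bind x := p(true, n); no other remaining equation mentions x.
Bind y2 := g(p(true, q)); no other remaining equation mentions y2. Substituting into the earlier binding gives s := g(p(true, q)).
Decompose p/2: p(q, g(g(g(p(p(empty, true), g(3)))))) = p(p(t, true), t),  p(3, true) = p(3, true).
Decompose p/2: q = p(t, true),  g(g(g(p(p(empty, true), g(3))))) = t.
Bind q := p(t, true); no other remaining equation mentions q. Substituting into the earlier bindings gives s := g(p(true, p(t, true))), v := p(true, p(t, true)), y2 := g(p(true, p(t, true))).
Bind t := g(g(g(p(p(empty, true), g(3))))); no other remaining equation mentions t. Substituting into the earlier bindings gives s := g(p(true, p(g(g(g(p(p(empty, true), g(3))))), true))), v := p(true, p(g(g(g(p(p(empty, true), g(3))))), true)), y2 := g(p(true, p(g(g(g(p(p(empty, true), g(3))))), true))), q := p(g(g(g(p(p(empty, true), g(3))))), true).
Delete trivial equation p(3, true) = p(3, true).
MGU = { y1 := p(p(empty, true), g(3)), s := g(p(true, p(g(g(g(p(p(empty, true), g(3))))), true))), v := p(true, p(g(g(g(p(p(empty, true), g(3))))), true)), w := g(p(p(empty, true), g(3))), x := p(true, n), y2 := g(p(true, p(g(g(g(p(p(empty, true), g(3))))), true))), q := p(g(g(g(p(p(empty, true), g(3))))), true), t := g(g(g(p(p(empty, true), g(3))))) }, so w := g(p(p(empty, true), g(3))).

g(p(p(empty, true), g(3)))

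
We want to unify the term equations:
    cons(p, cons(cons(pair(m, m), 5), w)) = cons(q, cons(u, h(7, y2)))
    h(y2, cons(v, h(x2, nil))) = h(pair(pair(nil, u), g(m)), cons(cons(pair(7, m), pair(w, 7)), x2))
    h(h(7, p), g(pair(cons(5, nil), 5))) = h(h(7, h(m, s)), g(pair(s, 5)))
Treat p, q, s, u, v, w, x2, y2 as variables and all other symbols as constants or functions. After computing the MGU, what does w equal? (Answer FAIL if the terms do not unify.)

FAIL

Decompose cons/2: p = q,  cons(cons(pair(m, m), 5), w) = cons(u, h(7, y2)).
Bind p := q; substituting into the one remaining equation that mentions p gives: h(h(7, q), g(pair(cons(5, nil), 5))) = h(h(7, h(m, s)), g(pair(s, 5))).
Decompose cons/2: cons(pair(m, m), 5) = u,  w = h(7, y2).
Bind u := cons(pair(m, m), 5); substituting into the one remaining equation that mentions u gives: h(y2, cons(v, h(x2, nil))) = h(pair(pair(nil, cons(pair(m, m), 5)), g(m)), cons(cons(pair(7, m), pair(w, 7)), x2)).
Bind w := h(7, y2); substituting into the one remaining equation that mentions w gives: h(y2, cons(v, h(x2, nil))) = h(pair(pair(nil, cons(pair(m, m), 5)), g(m)), cons(cons(pair(7, m), pair(h(7, y2), 7)), x2)).
Decompose h/2: y2 = pair(pair(nil, cons(pair(m, m), 5)), g(m)),  cons(v, h(x2, nil)) = cons(cons(pair(7, m), pair(h(7, y2), 7)), x2).
Bind y2 := pair(pair(nil, cons(pair(m, m), 5)), g(m)); substituting into the one remaining equation that mentions y2 gives: cons(v, h(x2, nil)) = cons(cons(pair(7, m), pair(h(7, pair(pair(nil, cons(pair(m, m), 5)), g(m))), 7)), x2). Substituting into the earlier binding gives w := h(7, pair(pair(nil, cons(pair(m, m), 5)), g(m))).
Decompose cons/2: v = cons(pair(7, m), pair(h(7, pair(pair(nil, cons(pair(m, m), 5)), g(m))), 7)),  h(x2, nil) = x2.
Bind v := cons(pair(7, m), pair(h(7, pair(pair(nil, cons(pair(m, m), 5)), g(m))), 7)); no other remaining equation mentions v.
Occurs check fails: x2 occurs in h(x2, nil); the equation x2 = h(x2, nil) has no finite solution.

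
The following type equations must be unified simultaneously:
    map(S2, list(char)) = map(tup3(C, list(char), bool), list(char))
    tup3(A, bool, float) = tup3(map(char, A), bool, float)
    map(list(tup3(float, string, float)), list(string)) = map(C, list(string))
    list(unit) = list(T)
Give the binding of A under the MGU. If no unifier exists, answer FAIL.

Decompose map/2: S2 = tup3(C, list(char), bool),  list(char) = list(char).
Bind S2 := tup3(C, list(char), bool); no other remaining equation mentions S2.
Delete trivial equation list(char) = list(char).
Decompose tup3/3: A = map(char, A),  bool = bool,  float = float.
Occurs check fails: A occurs in map(char, A); the equation A = map(char, A) has no finite solution.

FAIL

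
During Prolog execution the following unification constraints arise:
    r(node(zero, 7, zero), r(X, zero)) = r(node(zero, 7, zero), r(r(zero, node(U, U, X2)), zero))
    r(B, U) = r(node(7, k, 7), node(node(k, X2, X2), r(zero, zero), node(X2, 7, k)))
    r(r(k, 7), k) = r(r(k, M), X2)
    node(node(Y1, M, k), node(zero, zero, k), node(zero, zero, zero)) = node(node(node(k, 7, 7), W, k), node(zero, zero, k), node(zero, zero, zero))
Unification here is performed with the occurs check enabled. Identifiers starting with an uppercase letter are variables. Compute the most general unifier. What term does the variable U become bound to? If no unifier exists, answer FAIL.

node(node(k, k, k), r(zero, zero), node(k, 7, k))

Decompose r/2: node(zero, 7, zero) = node(zero, 7, zero),  r(X, zero) = r(r(zero, node(U, U, X2)), zero).
Delete trivial equation node(zero, 7, zero) = node(zero, 7, zero).
Decompose r/2: X = r(zero, node(U, U, X2)),  zero = zero.
Bind X := r(zero, node(U, U, X2)); no other remaining equation mentions X.
Delete trivial equation zero = zero.
Decompose r/2: B = node(7, k, 7),  U = node(node(k, X2, X2), r(zero, zero), node(X2, 7, k)).
Bind B := node(7, k, 7); no other remaining equation mentions B.
Bind U := node(node(k, X2, X2), r(zero, zero), node(X2, 7, k)); no other remaining equation mentions U. Substituting into the earlier binding gives X := r(zero, node(node(node(k, X2, X2), r(zero, zero), node(X2, 7, k)), node(node(k, X2, X2), r(zero, zero), node(X2, 7, k)), X2)).
Decompose r/2: r(k, 7) = r(k, M),  k = X2.
Decompose r/2: k = k,  7 = M.
Delete trivial equation k = k.
Bind M := 7; substituting into the one remaining equation that mentions M gives: node(node(Y1, 7, k), node(zero, zero, k), node(zero, zero, zero)) = node(node(node(k, 7, 7), W, k), node(zero, zero, k), node(zero, zero, zero)).
Bind X2 := k; no other remaining equation mentions X2. Substituting into the earlier bindings gives X := r(zero, node(node(node(k, k, k), r(zero, zero), node(k, 7, k)), node(node(k, k, k), r(zero, zero), node(k, 7, k)), k)), U := node(node(k, k, k), r(zero, zero), node(k, 7, k)).
Decompose node/3: node(Y1, 7, k) = node(node(k, 7, 7), W, k),  node(zero, zero, k) = node(zero, zero, k),  node(zero, zero, zero) = node(zero, zero, zero).
Decompose node/3: Y1 = node(k, 7, 7),  7 = W,  k = k.
Bind Y1 := node(k, 7, 7); no other remaining equation mentions Y1.
Bind W := 7; no other remaining equation mentions W.
Delete trivial equation k = k.
Delete trivial equation node(zero, zero, k) = node(zero, zero, k).
Delete trivial equation node(zero, zero, zero) = node(zero, zero, zero).
MGU = { X ↦ r(zero, node(node(node(k, k, k), r(zero, zero), node(k, 7, k)), node(node(k, k, k), r(zero, zero), node(k, 7, k)), k)), B ↦ node(7, k, 7), U ↦ node(node(k, k, k), r(zero, zero), node(k, 7, k)), M ↦ 7, X2 ↦ k, Y1 ↦ node(k, 7, 7), W ↦ 7 }, so U ↦ node(node(k, k, k), r(zero, zero), node(k, 7, k)).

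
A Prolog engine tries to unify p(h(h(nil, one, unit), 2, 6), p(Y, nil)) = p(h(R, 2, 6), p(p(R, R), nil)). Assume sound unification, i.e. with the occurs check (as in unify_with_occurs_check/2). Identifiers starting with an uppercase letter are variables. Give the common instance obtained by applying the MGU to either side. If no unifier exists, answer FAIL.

Decompose p/2: h(h(nil, one, unit), 2, 6) = h(R, 2, 6),  p(Y, nil) = p(p(R, R), nil).
Decompose h/3: h(nil, one, unit) = R,  2 = 2,  6 = 6.
Bind R := h(nil, one, unit); substituting into the one remaining equation that mentions R gives: p(Y, nil) = p(p(h(nil, one, unit), h(nil, one, unit)), nil).
Delete trivial equation 2 = 2.
Delete trivial equation 6 = 6.
Decompose p/2: Y = p(h(nil, one, unit), h(nil, one, unit)),  nil = nil.
Bind Y := p(h(nil, one, unit), h(nil, one, unit)); no other remaining equation mentions Y.
Delete trivial equation nil = nil.
Applying the MGU to either side gives p(h(h(nil, one, unit), 2, 6), p(p(h(nil, one, unit), h(nil, one, unit)), nil)).

p(h(h(nil, one, unit), 2, 6), p(p(h(nil, one, unit), h(nil, one, unit)), nil))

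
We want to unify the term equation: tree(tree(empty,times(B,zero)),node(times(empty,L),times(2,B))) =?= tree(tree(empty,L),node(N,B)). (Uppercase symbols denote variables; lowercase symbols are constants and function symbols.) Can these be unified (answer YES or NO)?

Decompose tree/2: tree(empty,times(B,zero)) =?= tree(empty,L),  node(times(empty,L),times(2,B)) =?= node(N,B).
Decompose tree/2: empty =?= empty,  times(B,zero) =?= L.
Delete trivial equation empty =?= empty.
Bind L := times(B,zero); substituting into the remaining equation gives: node(times(empty,times(B,zero)),times(2,B)) =?= node(N,B).
Decompose node/2: times(empty,times(B,zero)) =?= N,  times(2,B) =?= B.
Bind N := times(empty,times(B,zero)); no other remaining equation mentions N.
Occurs check fails: B occurs in times(2,B); the equation B =?= times(2,B) has no finite solution.

NO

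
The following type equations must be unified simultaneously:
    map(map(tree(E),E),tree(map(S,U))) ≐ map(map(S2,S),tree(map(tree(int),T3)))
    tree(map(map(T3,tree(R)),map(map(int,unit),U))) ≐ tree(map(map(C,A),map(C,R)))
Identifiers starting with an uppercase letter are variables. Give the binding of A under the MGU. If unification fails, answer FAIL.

Decompose map/2: map(tree(E),E) ≐ map(S2,S),  tree(map(S,U)) ≐ tree(map(tree(int),T3)).
Decompose map/2: tree(E) ≐ S2,  E ≐ S.
Bind S2 := tree(E); no other remaining equation mentions S2.
Bind E := S; no other remaining equation mentions E. Substituting into the earlier binding gives S2 := tree(S).
Decompose tree/1: map(S,U) ≐ map(tree(int),T3).
Decompose map/2: S ≐ tree(int),  U ≐ T3.
Bind S := tree(int); no other remaining equation mentions S. Substituting into the earlier bindings gives S2 := tree(tree(int)), E := tree(int).
Bind U := T3; substituting into the remaining equation gives: tree(map(map(T3,tree(R)),map(map(int,unit),T3))) ≐ tree(map(map(C,A),map(C,R))).
Decompose tree/1: map(map(T3,tree(R)),map(map(int,unit),T3)) ≐ map(map(C,A),map(C,R)).
Decompose map/2: map(T3,tree(R)) ≐ map(C,A),  map(map(int,unit),T3) ≐ map(C,R).
Decompose map/2: T3 ≐ C,  tree(R) ≐ A.
Bind T3 := C; substituting into the one remaining equation that mentions T3 gives: map(map(int,unit),C) ≐ map(C,R). Substituting into the earlier binding gives U := C.
Bind A := tree(R); no other remaining equation mentions A.
Decompose map/2: map(int,unit) ≐ C,  C ≐ R.
Bind C := map(int,unit); substituting into the remaining equation gives: map(int,unit) ≐ R. Substituting into the earlier bindings gives U := map(int,unit), T3 := map(int,unit).
Bind R := map(int,unit). Substituting into the earlier binding gives A := tree(map(int,unit)).
MGU = { S2 -> tree(tree(int)), E -> tree(int), S -> tree(int), U -> map(int,unit), T3 -> map(int,unit), A -> tree(map(int,unit)), C -> map(int,unit), R -> map(int,unit) }, so A -> tree(map(int,unit)).

tree(map(int,unit))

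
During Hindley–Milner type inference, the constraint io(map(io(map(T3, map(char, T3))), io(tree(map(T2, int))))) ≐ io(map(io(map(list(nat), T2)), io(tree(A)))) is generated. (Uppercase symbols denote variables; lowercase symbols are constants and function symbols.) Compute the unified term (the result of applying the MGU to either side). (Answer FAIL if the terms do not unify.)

Decompose io/1: map(io(map(T3, map(char, T3))), io(tree(map(T2, int)))) ≐ map(io(map(list(nat), T2)), io(tree(A))).
Decompose map/2: io(map(T3, map(char, T3))) ≐ io(map(list(nat), T2)),  io(tree(map(T2, int))) ≐ io(tree(A)).
Decompose io/1: map(T3, map(char, T3)) ≐ map(list(nat), T2).
Decompose map/2: T3 ≐ list(nat),  map(char, T3) ≐ T2.
Bind T3 := list(nat); substituting into the one remaining equation that mentions T3 gives: map(char, list(nat)) ≐ T2.
Bind T2 := map(char, list(nat)); substituting into the remaining equation gives: io(tree(map(map(char, list(nat)), int))) ≐ io(tree(A)).
Decompose io/1: tree(map(map(char, list(nat)), int)) ≐ tree(A).
Decompose tree/1: map(map(char, list(nat)), int) ≐ A.
Bind A := map(map(char, list(nat)), int).
Applying the MGU to either side gives io(map(io(map(list(nat), map(char, list(nat)))), io(tree(map(map(char, list(nat)), int))))).

io(map(io(map(list(nat), map(char, list(nat)))), io(tree(map(map(char, list(nat)), int)))))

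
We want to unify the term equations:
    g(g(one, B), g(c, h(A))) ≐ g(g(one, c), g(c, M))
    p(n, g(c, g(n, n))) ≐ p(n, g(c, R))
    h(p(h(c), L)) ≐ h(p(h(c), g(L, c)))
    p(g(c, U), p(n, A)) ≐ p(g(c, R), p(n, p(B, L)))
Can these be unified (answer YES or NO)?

NO

Decompose g/2: g(one, B) ≐ g(one, c),  g(c, h(A)) ≐ g(c, M).
Decompose g/2: one ≐ one,  B ≐ c.
Delete trivial equation one ≐ one.
Bind B := c; substituting into the one remaining equation that mentions B gives: p(g(c, U), p(n, A)) ≐ p(g(c, R), p(n, p(c, L))).
Decompose g/2: c ≐ c,  h(A) ≐ M.
Delete trivial equation c ≐ c.
Bind M := h(A); no other remaining equation mentions M.
Decompose p/2: n ≐ n,  g(c, g(n, n)) ≐ g(c, R).
Delete trivial equation n ≐ n.
Decompose g/2: c ≐ c,  g(n, n) ≐ R.
Delete trivial equation c ≐ c.
Bind R := g(n, n); substituting into the one remaining equation that mentions R gives: p(g(c, U), p(n, A)) ≐ p(g(c, g(n, n)), p(n, p(c, L))).
Decompose h/1: p(h(c), L) ≐ p(h(c), g(L, c)).
Decompose p/2: h(c) ≐ h(c),  L ≐ g(L, c).
Delete trivial equation h(c) ≐ h(c).
Occurs check fails: L occurs in g(L, c); the equation L ≐ g(L, c) has no finite solution.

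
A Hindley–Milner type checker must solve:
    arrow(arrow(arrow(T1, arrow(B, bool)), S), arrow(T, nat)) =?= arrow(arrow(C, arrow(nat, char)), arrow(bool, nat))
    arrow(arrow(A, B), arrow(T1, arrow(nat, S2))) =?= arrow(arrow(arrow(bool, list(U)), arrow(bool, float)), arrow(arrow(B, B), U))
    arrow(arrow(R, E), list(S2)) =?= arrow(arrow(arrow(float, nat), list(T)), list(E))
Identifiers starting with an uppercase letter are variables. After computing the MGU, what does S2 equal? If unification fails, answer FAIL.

Decompose arrow/2: arrow(arrow(T1, arrow(B, bool)), S) =?= arrow(C, arrow(nat, char)),  arrow(T, nat) =?= arrow(bool, nat).
Decompose arrow/2: arrow(T1, arrow(B, bool)) =?= C,  S =?= arrow(nat, char).
Bind C := arrow(T1, arrow(B, bool)); no other remaining equation mentions C.
Bind S := arrow(nat, char); no other remaining equation mentions S.
Decompose arrow/2: T =?= bool,  nat =?= nat.
Bind T := bool; substituting into the one remaining equation that mentions T gives: arrow(arrow(R, E), list(S2)) =?= arrow(arrow(arrow(float, nat), list(bool)), list(E)).
Delete trivial equation nat =?= nat.
Decompose arrow/2: arrow(A, B) =?= arrow(arrow(bool, list(U)), arrow(bool, float)),  arrow(T1, arrow(nat, S2)) =?= arrow(arrow(B, B), U).
Decompose arrow/2: A =?= arrow(bool, list(U)),  B =?= arrow(bool, float).
Bind A := arrow(bool, list(U)); no other remaining equation mentions A.
Bind B := arrow(bool, float); substituting into the one remaining equation that mentions B gives: arrow(T1, arrow(nat, S2)) =?= arrow(arrow(arrow(bool, float), arrow(bool, float)), U). Substituting into the earlier binding gives C := arrow(T1, arrow(arrow(bool, float), bool)).
Decompose arrow/2: T1 =?= arrow(arrow(bool, float), arrow(bool, float)),  arrow(nat, S2) =?= U.
Bind T1 := arrow(arrow(bool, float), arrow(bool, float)); no other remaining equation mentions T1. Substituting into the earlier binding gives C := arrow(arrow(arrow(bool, float), arrow(bool, float)), arrow(arrow(bool, float), bool)).
Bind U := arrow(nat, S2); no other remaining equation mentions U. Substituting into the earlier binding gives A := arrow(bool, list(arrow(nat, S2))).
Decompose arrow/2: arrow(R, E) =?= arrow(arrow(float, nat), list(bool)),  list(S2) =?= list(E).
Decompose arrow/2: R =?= arrow(float, nat),  E =?= list(bool).
Bind R := arrow(float, nat); no other remaining equation mentions R.
Bind E := list(bool); substituting into the remaining equation gives: list(S2) =?= list(list(bool)).
Decompose list/1: S2 =?= list(bool).
Bind S2 := list(bool). Substituting into the earlier bindings gives A := arrow(bool, list(arrow(nat, list(bool)))), U := arrow(nat, list(bool)).
MGU = { C ↦ arrow(arrow(arrow(bool, float), arrow(bool, float)), arrow(arrow(bool, float), bool)), S ↦ arrow(nat, char), T ↦ bool, A ↦ arrow(bool, list(arrow(nat, list(bool)))), B ↦ arrow(bool, float), T1 ↦ arrow(arrow(bool, float), arrow(bool, float)), U ↦ arrow(nat, list(bool)), R ↦ arrow(float, nat), E ↦ list(bool), S2 ↦ list(bool) }, so S2 ↦ list(bool).

list(bool)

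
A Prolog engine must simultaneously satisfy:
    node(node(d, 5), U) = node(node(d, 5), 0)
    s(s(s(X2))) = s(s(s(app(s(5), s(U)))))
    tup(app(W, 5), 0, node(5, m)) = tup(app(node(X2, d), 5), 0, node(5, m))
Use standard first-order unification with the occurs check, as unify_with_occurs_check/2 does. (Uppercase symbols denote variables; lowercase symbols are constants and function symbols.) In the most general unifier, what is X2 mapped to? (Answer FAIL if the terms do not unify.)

app(s(5), s(0))

Decompose node/2: node(d, 5) = node(d, 5),  U = 0.
Delete trivial equation node(d, 5) = node(d, 5).
Bind U := 0; substituting into the one remaining equation that mentions U gives: s(s(s(X2))) = s(s(s(app(s(5), s(0))))).
Decompose s/1: s(s(X2)) = s(s(app(s(5), s(0)))).
Decompose s/1: s(X2) = s(app(s(5), s(0))).
Decompose s/1: X2 = app(s(5), s(0)).
Bind X2 := app(s(5), s(0)); substituting into the remaining equation gives: tup(app(W, 5), 0, node(5, m)) = tup(app(node(app(s(5), s(0)), d), 5), 0, node(5, m)).
Decompose tup/3: app(W, 5) = app(node(app(s(5), s(0)), d), 5),  0 = 0,  node(5, m) = node(5, m).
Decompose app/2: W = node(app(s(5), s(0)), d),  5 = 5.
Bind W := node(app(s(5), s(0)), d); no other remaining equation mentions W.
Delete trivial equation 5 = 5.
Delete trivial equation 0 = 0.
Delete trivial equation node(5, m) = node(5, m).
MGU = { U = 0, X2 = app(s(5), s(0)), W = node(app(s(5), s(0)), d) }, so X2 = app(s(5), s(0)).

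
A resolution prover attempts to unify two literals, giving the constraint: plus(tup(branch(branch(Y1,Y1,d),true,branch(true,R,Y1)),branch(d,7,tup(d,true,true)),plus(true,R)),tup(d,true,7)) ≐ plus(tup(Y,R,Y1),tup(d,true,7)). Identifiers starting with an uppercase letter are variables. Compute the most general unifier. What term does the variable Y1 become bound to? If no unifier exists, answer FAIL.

Decompose plus/2: tup(branch(branch(Y1,Y1,d),true,branch(true,R,Y1)),branch(d,7,tup(d,true,true)),plus(true,R)) ≐ tup(Y,R,Y1),  tup(d,true,7) ≐ tup(d,true,7).
Decompose tup/3: branch(branch(Y1,Y1,d),true,branch(true,R,Y1)) ≐ Y,  branch(d,7,tup(d,true,true)) ≐ R,  plus(true,R) ≐ Y1.
Bind Y := branch(branch(Y1,Y1,d),true,branch(true,R,Y1)); no other remaining equation mentions Y.
Bind R := branch(d,7,tup(d,true,true)); substituting into the one remaining equation that mentions R gives: plus(true,branch(d,7,tup(d,true,true))) ≐ Y1. Substituting into the earlier binding gives Y := branch(branch(Y1,Y1,d),true,branch(true,branch(d,7,tup(d,true,true)),Y1)).
Bind Y1 := plus(true,branch(d,7,tup(d,true,true))); no other remaining equation mentions Y1. Substituting into the earlier binding gives Y := branch(branch(plus(true,branch(d,7,tup(d,true,true))),plus(true,branch(d,7,tup(d,true,true))),d),true,branch(true,branch(d,7,tup(d,true,true)),plus(true,branch(d,7,tup(d,true,true))))).
Delete trivial equation tup(d,true,7) ≐ tup(d,true,7).
MGU = { Y := branch(branch(plus(true,branch(d,7,tup(d,true,true))),plus(true,branch(d,7,tup(d,true,true))),d),true,branch(true,branch(d,7,tup(d,true,true)),plus(true,branch(d,7,tup(d,true,true))))), R := branch(d,7,tup(d,true,true)), Y1 := plus(true,branch(d,7,tup(d,true,true))) }, so Y1 := plus(true,branch(d,7,tup(d,true,true))).

plus(true,branch(d,7,tup(d,true,true)))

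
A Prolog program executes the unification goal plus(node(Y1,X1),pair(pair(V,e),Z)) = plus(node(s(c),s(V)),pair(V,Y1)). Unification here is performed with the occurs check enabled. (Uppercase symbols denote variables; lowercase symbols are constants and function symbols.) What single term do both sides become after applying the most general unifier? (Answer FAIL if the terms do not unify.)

FAIL

Decompose plus/2: node(Y1,X1) = node(s(c),s(V)),  pair(pair(V,e),Z) = pair(V,Y1).
Decompose node/2: Y1 = s(c),  X1 = s(V).
Bind Y1 := s(c); substituting into the one remaining equation that mentions Y1 gives: pair(pair(V,e),Z) = pair(V,s(c)).
Bind X1 := s(V); no other remaining equation mentions X1.
Decompose pair/2: pair(V,e) = V,  Z = s(c).
Occurs check fails: V occurs in pair(V,e); the equation V = pair(V,e) has no finite solution.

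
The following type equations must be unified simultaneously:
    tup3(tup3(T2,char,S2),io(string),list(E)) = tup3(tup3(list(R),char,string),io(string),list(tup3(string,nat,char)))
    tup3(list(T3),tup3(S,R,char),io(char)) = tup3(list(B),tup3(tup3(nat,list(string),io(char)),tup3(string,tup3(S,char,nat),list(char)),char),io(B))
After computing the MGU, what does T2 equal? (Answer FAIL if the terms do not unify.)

Decompose tup3/3: tup3(T2,char,S2) = tup3(list(R),char,string),  io(string) = io(string),  list(E) = list(tup3(string,nat,char)).
Decompose tup3/3: T2 = list(R),  char = char,  S2 = string.
Bind T2 := list(R); no other remaining equation mentions T2.
Delete trivial equation char = char.
Bind S2 := string; no other remaining equation mentions S2.
Delete trivial equation io(string) = io(string).
Decompose list/1: E = tup3(string,nat,char).
Bind E := tup3(string,nat,char); no other remaining equation mentions E.
Decompose tup3/3: list(T3) = list(B),  tup3(S,R,char) = tup3(tup3(nat,list(string),io(char)),tup3(string,tup3(S,char,nat),list(char)),char),  io(char) = io(B).
Decompose list/1: T3 = B.
Bind T3 := B; no other remaining equation mentions T3.
Decompose tup3/3: S = tup3(nat,list(string),io(char)),  R = tup3(string,tup3(S,char,nat),list(char)),  char = char.
Bind S := tup3(nat,list(string),io(char)); substituting into the one remaining equation that mentions S gives: R = tup3(string,tup3(tup3(nat,list(string),io(char)),char,nat),list(char)).
Bind R := tup3(string,tup3(tup3(nat,list(string),io(char)),char,nat),list(char)); no other remaining equation mentions R. Substituting into the earlier binding gives T2 := list(tup3(string,tup3(tup3(nat,list(string),io(char)),char,nat),list(char))).
Delete trivial equation char = char.
Decompose io/1: char = B.
Bind B := char. Substituting into the earlier binding gives T3 := char.
MGU = { T2 ↦ list(tup3(string,tup3(tup3(nat,list(string),io(char)),char,nat),list(char))), S2 ↦ string, E ↦ tup3(string,nat,char), T3 ↦ char, S ↦ tup3(nat,list(string),io(char)), R ↦ tup3(string,tup3(tup3(nat,list(string),io(char)),char,nat),list(char)), B ↦ char }, so T2 ↦ list(tup3(string,tup3(tup3(nat,list(string),io(char)),char,nat),list(char))).

list(tup3(string,tup3(tup3(nat,list(string),io(char)),char,nat),list(char)))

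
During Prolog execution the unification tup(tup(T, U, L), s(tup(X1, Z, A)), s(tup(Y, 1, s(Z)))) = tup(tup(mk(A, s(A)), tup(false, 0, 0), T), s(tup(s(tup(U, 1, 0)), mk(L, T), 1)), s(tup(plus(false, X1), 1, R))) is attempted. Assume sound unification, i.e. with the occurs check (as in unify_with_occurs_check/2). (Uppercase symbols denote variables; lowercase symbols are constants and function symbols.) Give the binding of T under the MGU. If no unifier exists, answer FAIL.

mk(1, s(1))

Decompose tup/3: tup(T, U, L) = tup(mk(A, s(A)), tup(false, 0, 0), T),  s(tup(X1, Z, A)) = s(tup(s(tup(U, 1, 0)), mk(L, T), 1)),  s(tup(Y, 1, s(Z))) = s(tup(plus(false, X1), 1, R)).
Decompose tup/3: T = mk(A, s(A)),  U = tup(false, 0, 0),  L = T.
Bind T := mk(A, s(A)); substituting into the 2 remaining equations that mention T gives: L = mk(A, s(A)),  s(tup(X1, Z, A)) = s(tup(s(tup(U, 1, 0)), mk(L, mk(A, s(A))), 1)).
Bind U := tup(false, 0, 0); substituting into the one remaining equation that mentions U gives: s(tup(X1, Z, A)) = s(tup(s(tup(tup(false, 0, 0), 1, 0)), mk(L, mk(A, s(A))), 1)).
Bind L := mk(A, s(A)); substituting into the one remaining equation that mentions L gives: s(tup(X1, Z, A)) = s(tup(s(tup(tup(false, 0, 0), 1, 0)), mk(mk(A, s(A)), mk(A, s(A))), 1)).
Decompose s/1: tup(X1, Z, A) = tup(s(tup(tup(false, 0, 0), 1, 0)), mk(mk(A, s(A)), mk(A, s(A))), 1).
Decompose tup/3: X1 = s(tup(tup(false, 0, 0), 1, 0)),  Z = mk(mk(A, s(A)), mk(A, s(A))),  A = 1.
Bind X1 := s(tup(tup(false, 0, 0), 1, 0)); substituting into the one remaining equation that mentions X1 gives: s(tup(Y, 1, s(Z))) = s(tup(plus(false, s(tup(tup(false, 0, 0), 1, 0))), 1, R)).
Bind Z := mk(mk(A, s(A)), mk(A, s(A))); substituting into the one remaining equation that mentions Z gives: s(tup(Y, 1, s(mk(mk(A, s(A)), mk(A, s(A)))))) = s(tup(plus(false, s(tup(tup(false, 0, 0), 1, 0))), 1, R)).
Bind A := 1; substituting into the remaining equation gives: s(tup(Y, 1, s(mk(mk(1, s(1)), mk(1, s(1)))))) = s(tup(plus(false, s(tup(tup(false, 0, 0), 1, 0))), 1, R)). Substituting into the earlier bindings gives T := mk(1, s(1)), L := mk(1, s(1)), Z := mk(mk(1, s(1)), mk(1, s(1))).
Decompose s/1: tup(Y, 1, s(mk(mk(1, s(1)), mk(1, s(1))))) = tup(plus(false, s(tup(tup(false, 0, 0), 1, 0))), 1, R).
Decompose tup/3: Y = plus(false, s(tup(tup(false, 0, 0), 1, 0))),  1 = 1,  s(mk(mk(1, s(1)), mk(1, s(1)))) = R.
Bind Y := plus(false, s(tup(tup(false, 0, 0), 1, 0))); no other remaining equation mentions Y.
Delete trivial equation 1 = 1.
Bind R := s(mk(mk(1, s(1)), mk(1, s(1)))).
MGU = { T ↦ mk(1, s(1)), U ↦ tup(false, 0, 0), L ↦ mk(1, s(1)), X1 ↦ s(tup(tup(false, 0, 0), 1, 0)), Z ↦ mk(mk(1, s(1)), mk(1, s(1))), A ↦ 1, Y ↦ plus(false, s(tup(tup(false, 0, 0), 1, 0))), R ↦ s(mk(mk(1, s(1)), mk(1, s(1)))) }, so T ↦ mk(1, s(1)).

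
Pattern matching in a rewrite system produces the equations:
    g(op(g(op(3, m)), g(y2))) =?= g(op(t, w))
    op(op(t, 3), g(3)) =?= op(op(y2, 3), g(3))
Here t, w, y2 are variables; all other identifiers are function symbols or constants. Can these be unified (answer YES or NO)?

YES

Decompose g/1: op(g(op(3, m)), g(y2)) =?= op(t, w).
Decompose op/2: g(op(3, m)) =?= t,  g(y2) =?= w.
Bind t := g(op(3, m)); substituting into the one remaining equation that mentions t gives: op(op(g(op(3, m)), 3), g(3)) =?= op(op(y2, 3), g(3)).
Bind w := g(y2); no other remaining equation mentions w.
Decompose op/2: op(g(op(3, m)), 3) =?= op(y2, 3),  g(3) =?= g(3).
Decompose op/2: g(op(3, m)) =?= y2,  3 =?= 3.
Bind y2 := g(op(3, m)); no other remaining equation mentions y2. Substituting into the earlier binding gives w := g(g(op(3, m))).
Delete trivial equation 3 =?= 3.
Delete trivial equation g(3) =?= g(3).
No equations remain and no clash or occurs-check failure arose, so a unifier exists.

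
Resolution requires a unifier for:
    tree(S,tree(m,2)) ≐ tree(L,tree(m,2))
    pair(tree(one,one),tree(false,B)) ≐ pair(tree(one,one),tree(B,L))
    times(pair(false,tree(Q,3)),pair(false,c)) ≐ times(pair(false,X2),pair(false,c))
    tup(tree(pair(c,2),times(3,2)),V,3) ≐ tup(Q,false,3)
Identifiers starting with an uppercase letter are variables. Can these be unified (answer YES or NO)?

YES

Decompose tree/2: S ≐ L,  tree(m,2) ≐ tree(m,2).
Bind S := L; no other remaining equation mentions S.
Delete trivial equation tree(m,2) ≐ tree(m,2).
Decompose pair/2: tree(one,one) ≐ tree(one,one),  tree(false,B) ≐ tree(B,L).
Delete trivial equation tree(one,one) ≐ tree(one,one).
Decompose tree/2: false ≐ B,  B ≐ L.
Bind B := false; substituting into the one remaining equation that mentions B gives: false ≐ L.
Bind L := false; no other remaining equation mentions L. Substituting into the earlier binding gives S := false.
Decompose times/2: pair(false,tree(Q,3)) ≐ pair(false,X2),  pair(false,c) ≐ pair(false,c).
Decompose pair/2: false ≐ false,  tree(Q,3) ≐ X2.
Delete trivial equation false ≐ false.
Bind X2 := tree(Q,3); no other remaining equation mentions X2.
Delete trivial equation pair(false,c) ≐ pair(false,c).
Decompose tup/3: tree(pair(c,2),times(3,2)) ≐ Q,  V ≐ false,  3 ≐ 3.
Bind Q := tree(pair(c,2),times(3,2)); no other remaining equation mentions Q. Substituting into the earlier binding gives X2 := tree(tree(pair(c,2),times(3,2)),3).
Bind V := false; no other remaining equation mentions V.
Delete trivial equation 3 ≐ 3.
No equations remain and no clash or occurs-check failure arose, so a unifier exists.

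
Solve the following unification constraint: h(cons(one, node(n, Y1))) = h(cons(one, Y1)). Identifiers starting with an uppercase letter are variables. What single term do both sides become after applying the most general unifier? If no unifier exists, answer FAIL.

Decompose h/1: cons(one, node(n, Y1)) = cons(one, Y1).
Decompose cons/2: one = one,  node(n, Y1) = Y1.
Delete trivial equation one = one.
Occurs check fails: Y1 occurs in node(n, Y1); the equation Y1 = node(n, Y1) has no finite solution.

FAIL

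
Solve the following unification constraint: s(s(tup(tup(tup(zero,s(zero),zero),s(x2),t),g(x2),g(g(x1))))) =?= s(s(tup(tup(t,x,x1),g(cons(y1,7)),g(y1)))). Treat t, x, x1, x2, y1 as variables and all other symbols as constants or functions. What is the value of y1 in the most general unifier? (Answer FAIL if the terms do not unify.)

g(tup(zero,s(zero),zero))

Decompose s/1: s(tup(tup(tup(zero,s(zero),zero),s(x2),t),g(x2),g(g(x1)))) =?= s(tup(tup(t,x,x1),g(cons(y1,7)),g(y1))).
Decompose s/1: tup(tup(tup(zero,s(zero),zero),s(x2),t),g(x2),g(g(x1))) =?= tup(tup(t,x,x1),g(cons(y1,7)),g(y1)).
Decompose tup/3: tup(tup(zero,s(zero),zero),s(x2),t) =?= tup(t,x,x1),  g(x2) =?= g(cons(y1,7)),  g(g(x1)) =?= g(y1).
Decompose tup/3: tup(zero,s(zero),zero) =?= t,  s(x2) =?= x,  t =?= x1.
Bind t := tup(zero,s(zero),zero); substituting into the one remaining equation that mentions t gives: tup(zero,s(zero),zero) =?= x1.
Bind x := s(x2); no other remaining equation mentions x.
Bind x1 := tup(zero,s(zero),zero); substituting into the one remaining equation that mentions x1 gives: g(g(tup(zero,s(zero),zero))) =?= g(y1).
Decompose g/1: x2 =?= cons(y1,7).
Bind x2 := cons(y1,7); no other remaining equation mentions x2. Substituting into the earlier binding gives x := s(cons(y1,7)).
Decompose g/1: g(tup(zero,s(zero),zero)) =?= y1.
Bind y1 := g(tup(zero,s(zero),zero)). Substituting into the earlier bindings gives x := s(cons(g(tup(zero,s(zero),zero)),7)), x2 := cons(g(tup(zero,s(zero),zero)),7).
MGU = { t -> tup(zero,s(zero),zero), x -> s(cons(g(tup(zero,s(zero),zero)),7)), x1 -> tup(zero,s(zero),zero), x2 -> cons(g(tup(zero,s(zero),zero)),7), y1 -> g(tup(zero,s(zero),zero)) }, so y1 -> g(tup(zero,s(zero),zero)).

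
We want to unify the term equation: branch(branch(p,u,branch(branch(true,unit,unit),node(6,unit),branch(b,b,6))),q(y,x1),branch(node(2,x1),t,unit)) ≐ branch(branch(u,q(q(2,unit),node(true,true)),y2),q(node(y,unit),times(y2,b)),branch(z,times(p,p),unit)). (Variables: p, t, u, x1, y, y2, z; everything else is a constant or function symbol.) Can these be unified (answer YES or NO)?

NO

Decompose branch/3: branch(p,u,branch(branch(true,unit,unit),node(6,unit),branch(b,b,6))) ≐ branch(u,q(q(2,unit),node(true,true)),y2),  q(y,x1) ≐ q(node(y,unit),times(y2,b)),  branch(node(2,x1),t,unit) ≐ branch(z,times(p,p),unit).
Decompose branch/3: p ≐ u,  u ≐ q(q(2,unit),node(true,true)),  branch(branch(true,unit,unit),node(6,unit),branch(b,b,6)) ≐ y2.
Bind p := u; substituting into the one remaining equation that mentions p gives: branch(node(2,x1),t,unit) ≐ branch(z,times(u,u),unit).
Bind u := q(q(2,unit),node(true,true)); substituting into the one remaining equation that mentions u gives: branch(node(2,x1),t,unit) ≐ branch(z,times(q(q(2,unit),node(true,true)),q(q(2,unit),node(true,true))),unit). Substituting into the earlier binding gives p := q(q(2,unit),node(true,true)).
Bind y2 := branch(branch(true,unit,unit),node(6,unit),branch(b,b,6)); substituting into the one remaining equation that mentions y2 gives: q(y,x1) ≐ q(node(y,unit),times(branch(branch(true,unit,unit),node(6,unit),branch(b,b,6)),b)).
Decompose q/2: y ≐ node(y,unit),  x1 ≐ times(branch(branch(true,unit,unit),node(6,unit),branch(b,b,6)),b).
Occurs check fails: y occurs in node(y,unit); the equation y ≐ node(y,unit) has no finite solution.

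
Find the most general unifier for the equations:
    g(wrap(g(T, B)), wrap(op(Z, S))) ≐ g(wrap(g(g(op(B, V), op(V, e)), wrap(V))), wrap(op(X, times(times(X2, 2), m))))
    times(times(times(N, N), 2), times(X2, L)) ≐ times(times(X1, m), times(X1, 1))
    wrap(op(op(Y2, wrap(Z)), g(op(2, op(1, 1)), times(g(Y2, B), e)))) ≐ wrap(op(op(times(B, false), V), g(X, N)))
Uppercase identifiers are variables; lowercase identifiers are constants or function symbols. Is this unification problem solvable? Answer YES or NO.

Decompose g/2: wrap(g(T, B)) ≐ wrap(g(g(op(B, V), op(V, e)), wrap(V))),  wrap(op(Z, S)) ≐ wrap(op(X, times(times(X2, 2), m))).
Decompose wrap/1: g(T, B) ≐ g(g(op(B, V), op(V, e)), wrap(V)).
Decompose g/2: T ≐ g(op(B, V), op(V, e)),  B ≐ wrap(V).
Bind T := g(op(B, V), op(V, e)); no other remaining equation mentions T.
Bind B := wrap(V); substituting into the one remaining equation that mentions B gives: wrap(op(op(Y2, wrap(Z)), g(op(2, op(1, 1)), times(g(Y2, wrap(V)), e)))) ≐ wrap(op(op(times(wrap(V), false), V), g(X, N))). Substituting into the earlier binding gives T := g(op(wrap(V), V), op(V, e)).
Decompose wrap/1: op(Z, S) ≐ op(X, times(times(X2, 2), m)).
Decompose op/2: Z ≐ X,  S ≐ times(times(X2, 2), m).
Bind Z := X; substituting into the one remaining equation that mentions Z gives: wrap(op(op(Y2, wrap(X)), g(op(2, op(1, 1)), times(g(Y2, wrap(V)), e)))) ≐ wrap(op(op(times(wrap(V), false), V), g(X, N))).
Bind S := times(times(X2, 2), m); no other remaining equation mentions S.
Decompose times/2: times(times(N, N), 2) ≐ times(X1, m),  times(X2, L) ≐ times(X1, 1).
Decompose times/2: times(N, N) ≐ X1,  2 ≐ m.
Bind X1 := times(N, N); substituting into the one remaining equation that mentions X1 gives: times(X2, L) ≐ times(times(N, N), 1).
Clash: constants 2 and m differ; no unifier exists.

NO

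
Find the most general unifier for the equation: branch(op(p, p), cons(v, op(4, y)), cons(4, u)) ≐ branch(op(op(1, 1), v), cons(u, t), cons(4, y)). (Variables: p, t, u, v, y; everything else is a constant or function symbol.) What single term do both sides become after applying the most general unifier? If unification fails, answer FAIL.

branch(op(op(1, 1), op(1, 1)), cons(op(1, 1), op(4, op(1, 1))), cons(4, op(1, 1)))

Decompose branch/3: op(p, p) ≐ op(op(1, 1), v),  cons(v, op(4, y)) ≐ cons(u, t),  cons(4, u) ≐ cons(4, y).
Decompose op/2: p ≐ op(1, 1),  p ≐ v.
Bind p := op(1, 1); substituting into the one remaining equation that mentions p gives: op(1, 1) ≐ v.
Bind v := op(1, 1); substituting into the one remaining equation that mentions v gives: cons(op(1, 1), op(4, y)) ≐ cons(u, t).
Decompose cons/2: op(1, 1) ≐ u,  op(4, y) ≐ t.
Bind u := op(1, 1); substituting into the one remaining equation that mentions u gives: cons(4, op(1, 1)) ≐ cons(4, y).
Bind t := op(4, y); no other remaining equation mentions t.
Decompose cons/2: 4 ≐ 4,  op(1, 1) ≐ y.
Delete trivial equation 4 ≐ 4.
Bind y := op(1, 1). Substituting into the earlier binding gives t := op(4, op(1, 1)).
Applying the MGU to either side gives branch(op(op(1, 1), op(1, 1)), cons(op(1, 1), op(4, op(1, 1))), cons(4, op(1, 1))).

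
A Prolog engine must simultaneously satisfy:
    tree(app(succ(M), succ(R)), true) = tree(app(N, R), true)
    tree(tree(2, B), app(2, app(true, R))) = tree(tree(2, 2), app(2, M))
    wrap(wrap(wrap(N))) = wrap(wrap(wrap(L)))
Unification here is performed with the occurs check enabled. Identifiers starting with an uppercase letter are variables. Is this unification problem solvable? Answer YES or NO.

NO

Decompose tree/2: app(succ(M), succ(R)) = app(N, R),  true = true.
Decompose app/2: succ(M) = N,  succ(R) = R.
Bind N := succ(M); substituting into the one remaining equation that mentions N gives: wrap(wrap(wrap(succ(M)))) = wrap(wrap(wrap(L))).
Occurs check fails: R occurs in succ(R); the equation R = succ(R) has no finite solution.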